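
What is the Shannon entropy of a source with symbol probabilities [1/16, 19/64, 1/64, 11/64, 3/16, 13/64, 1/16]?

H(X) = -Σ p(x) log₂ p(x)
  -1/16 × log₂(1/16) = 0.2500
  -19/64 × log₂(19/64) = 0.5201
  -1/64 × log₂(1/64) = 0.0938
  -11/64 × log₂(11/64) = 0.4367
  -3/16 × log₂(3/16) = 0.4528
  -13/64 × log₂(13/64) = 0.4671
  -1/16 × log₂(1/16) = 0.2500
H(X) = 2.4705 bits


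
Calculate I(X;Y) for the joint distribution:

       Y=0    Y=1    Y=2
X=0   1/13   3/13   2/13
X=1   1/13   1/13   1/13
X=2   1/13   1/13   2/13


H(X) = 1.5262, H(Y) = 1.5486, H(X,Y) = 3.0270
I(X;Y) = H(X) + H(Y) - H(X,Y) = 0.0478 bits


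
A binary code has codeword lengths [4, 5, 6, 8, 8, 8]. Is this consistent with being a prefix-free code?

Kraft inequality: Σ 2^(-l_i) ≤ 1 for prefix-free code
Calculating: 2^(-4) + 2^(-5) + 2^(-6) + 2^(-8) + 2^(-8) + 2^(-8)
= 0.0625 + 0.03125 + 0.015625 + 0.00390625 + 0.00390625 + 0.00390625
= 0.1211
Since 0.1211 ≤ 1, prefix-free code exists


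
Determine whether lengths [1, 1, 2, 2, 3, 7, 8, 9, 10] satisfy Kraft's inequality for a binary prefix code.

Kraft inequality: Σ 2^(-l_i) ≤ 1 for prefix-free code
Calculating: 2^(-1) + 2^(-1) + 2^(-2) + 2^(-2) + 2^(-3) + 2^(-7) + 2^(-8) + 2^(-9) + 2^(-10)
= 0.5 + 0.5 + 0.25 + 0.25 + 0.125 + 0.0078125 + 0.00390625 + 0.001953125 + 0.0009765625
= 1.6396
Since 1.6396 > 1, prefix-free code does not exist


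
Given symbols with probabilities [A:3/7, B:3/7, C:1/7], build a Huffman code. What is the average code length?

Huffman tree construction:
Combine smallest probabilities repeatedly
Resulting codes:
  A: 11 (length 2)
  B: 0 (length 1)
  C: 10 (length 2)
Average length = Σ p(s) × length(s) = 1.5714 bits


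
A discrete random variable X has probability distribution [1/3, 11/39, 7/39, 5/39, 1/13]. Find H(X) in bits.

H(X) = -Σ p(x) log₂ p(x)
  -1/3 × log₂(1/3) = 0.5283
  -11/39 × log₂(11/39) = 0.5150
  -7/39 × log₂(7/39) = 0.4448
  -5/39 × log₂(5/39) = 0.3799
  -1/13 × log₂(1/13) = 0.2846
H(X) = 2.1527 bits


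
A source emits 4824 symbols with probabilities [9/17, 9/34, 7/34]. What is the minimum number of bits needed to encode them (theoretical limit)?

Entropy H = 1.4628 bits/symbol
Minimum bits = H × n = 1.4628 × 4824
= 7056.42 bits


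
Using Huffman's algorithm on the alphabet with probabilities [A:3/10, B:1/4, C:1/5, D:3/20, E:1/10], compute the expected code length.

Huffman tree construction:
Combine smallest probabilities repeatedly
Resulting codes:
  A: 11 (length 2)
  B: 01 (length 2)
  C: 00 (length 2)
  D: 101 (length 3)
  E: 100 (length 3)
Average length = Σ p(s) × length(s) = 2.2500 bits


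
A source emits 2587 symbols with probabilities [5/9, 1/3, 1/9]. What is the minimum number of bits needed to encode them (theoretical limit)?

Entropy H = 1.3516 bits/symbol
Minimum bits = H × n = 1.3516 × 2587
= 3496.70 bits


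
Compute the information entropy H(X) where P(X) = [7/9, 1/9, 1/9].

H(X) = -Σ p(x) log₂ p(x)
  -7/9 × log₂(7/9) = 0.2820
  -1/9 × log₂(1/9) = 0.3522
  -1/9 × log₂(1/9) = 0.3522
H(X) = 0.9864 bits


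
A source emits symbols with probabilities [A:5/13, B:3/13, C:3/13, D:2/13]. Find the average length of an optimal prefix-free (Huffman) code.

Huffman tree construction:
Combine smallest probabilities repeatedly
Resulting codes:
  A: 11 (length 2)
  B: 01 (length 2)
  C: 10 (length 2)
  D: 00 (length 2)
Average length = Σ p(s) × length(s) = 2.0000 bits


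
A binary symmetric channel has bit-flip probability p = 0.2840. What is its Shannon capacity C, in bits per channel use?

For BSC with error probability p:
C = 1 - H(p) where H(p) is binary entropy
H(0.2840) = -0.2840 × log₂(0.2840) - 0.7160 × log₂(0.7160)
H(p) = 0.8608
C = 1 - 0.8608 = 0.1392 bits/use


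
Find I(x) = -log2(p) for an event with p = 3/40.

Information content I(x) = -log₂(p(x))
I = -log₂(3/40) = -log₂(0.0750)
I = 3.7370 bits


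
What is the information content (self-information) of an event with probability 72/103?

Information content I(x) = -log₂(p(x))
I = -log₂(72/103) = -log₂(0.6990)
I = 0.5166 bits


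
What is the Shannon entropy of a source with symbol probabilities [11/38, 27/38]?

H(X) = -Σ p(x) log₂ p(x)
  -11/38 × log₂(11/38) = 0.5177
  -27/38 × log₂(27/38) = 0.3503
H(X) = 0.8680 bits


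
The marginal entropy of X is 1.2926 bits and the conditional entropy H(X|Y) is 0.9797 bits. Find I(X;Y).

I(X;Y) = H(X) - H(X|Y)
I(X;Y) = 1.2926 - 0.9797 = 0.3129 bits


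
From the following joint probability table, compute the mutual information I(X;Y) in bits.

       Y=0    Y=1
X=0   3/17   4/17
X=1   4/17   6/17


H(X) = 0.9774, H(Y) = 0.9774, H(X,Y) = 1.9542
I(X;Y) = H(X) + H(Y) - H(X,Y) = 0.0006 bits


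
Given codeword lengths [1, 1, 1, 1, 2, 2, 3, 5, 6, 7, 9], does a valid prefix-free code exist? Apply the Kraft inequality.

Kraft inequality: Σ 2^(-l_i) ≤ 1 for prefix-free code
Calculating: 2^(-1) + 2^(-1) + 2^(-1) + 2^(-1) + 2^(-2) + 2^(-2) + 2^(-3) + 2^(-5) + 2^(-6) + 2^(-7) + 2^(-9)
= 0.5 + 0.5 + 0.5 + 0.5 + 0.25 + 0.25 + 0.125 + 0.03125 + 0.015625 + 0.0078125 + 0.001953125
= 2.6816
Since 2.6816 > 1, prefix-free code does not exist


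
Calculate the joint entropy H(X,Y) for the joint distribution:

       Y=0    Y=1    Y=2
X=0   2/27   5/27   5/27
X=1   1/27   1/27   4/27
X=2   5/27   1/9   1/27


H(X,Y) = -Σ p(x,y) log₂ p(x,y)
  p(0,0)=2/27: -0.0741 × log₂(0.0741) = 0.2781
  p(0,1)=5/27: -0.1852 × log₂(0.1852) = 0.4505
  p(0,2)=5/27: -0.1852 × log₂(0.1852) = 0.4505
  p(1,0)=1/27: -0.0370 × log₂(0.0370) = 0.1761
  p(1,1)=1/27: -0.0370 × log₂(0.0370) = 0.1761
  p(1,2)=4/27: -0.1481 × log₂(0.1481) = 0.4081
  p(2,0)=5/27: -0.1852 × log₂(0.1852) = 0.4505
  p(2,1)=1/9: -0.1111 × log₂(0.1111) = 0.3522
  p(2,2)=1/27: -0.0370 × log₂(0.0370) = 0.1761
H(X,Y) = 2.9185 bits


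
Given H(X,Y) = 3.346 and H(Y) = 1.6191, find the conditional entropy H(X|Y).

Chain rule: H(X,Y) = H(X|Y) + H(Y)
H(X|Y) = H(X,Y) - H(Y) = 3.346 - 1.6191 = 1.7269 bits


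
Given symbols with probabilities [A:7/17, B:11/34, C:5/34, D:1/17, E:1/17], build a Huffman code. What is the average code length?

Huffman tree construction:
Combine smallest probabilities repeatedly
Resulting codes:
  A: 0 (length 1)
  B: 11 (length 2)
  C: 101 (length 3)
  D: 1000 (length 4)
  E: 1001 (length 4)
Average length = Σ p(s) × length(s) = 1.9706 bits


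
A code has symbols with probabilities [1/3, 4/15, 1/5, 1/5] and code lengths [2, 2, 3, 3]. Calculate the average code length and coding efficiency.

Average length L = Σ p_i × l_i = 2.4000 bits
Entropy H = 1.9656 bits
Efficiency η = H/L × 100% = 81.90%


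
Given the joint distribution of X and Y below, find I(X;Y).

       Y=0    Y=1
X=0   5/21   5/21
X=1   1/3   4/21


H(X) = 0.9984, H(Y) = 0.9852, H(X,Y) = 1.9699
I(X;Y) = H(X) + H(Y) - H(X,Y) = 0.0137 bits


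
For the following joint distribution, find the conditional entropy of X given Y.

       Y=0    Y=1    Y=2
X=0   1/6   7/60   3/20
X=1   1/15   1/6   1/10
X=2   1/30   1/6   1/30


H(X|Y) = Σ_y p(y) H(X|Y=y)
  p(Y=0) = 4/15, H(X|Y=0) = 1.2988
  p(Y=1) = 9/20, H(X|Y=1) = 1.5664
  p(Y=2) = 17/60, H(X|Y=2) = 1.3793
H(X|Y) = 0.2667×1.2988 + 0.4500×1.5664 + 0.2833×1.3793 = 1.4420 bits


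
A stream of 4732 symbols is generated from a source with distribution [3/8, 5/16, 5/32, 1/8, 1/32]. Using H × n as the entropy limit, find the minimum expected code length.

Entropy H = 2.0047 bits/symbol
Minimum bits = H × n = 2.0047 × 4732
= 9486.41 bits


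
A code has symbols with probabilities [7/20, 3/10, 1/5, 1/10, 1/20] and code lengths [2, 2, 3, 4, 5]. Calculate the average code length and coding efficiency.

Average length L = Σ p_i × l_i = 2.5500 bits
Entropy H = 2.0639 bits
Efficiency η = H/L × 100% = 80.94%


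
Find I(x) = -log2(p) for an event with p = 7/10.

Information content I(x) = -log₂(p(x))
I = -log₂(7/10) = -log₂(0.7000)
I = 0.5146 bits


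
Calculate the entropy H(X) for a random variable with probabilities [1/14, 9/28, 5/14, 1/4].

H(X) = -Σ p(x) log₂ p(x)
  -1/14 × log₂(1/14) = 0.2720
  -9/28 × log₂(9/28) = 0.5263
  -5/14 × log₂(5/14) = 0.5305
  -1/4 × log₂(1/4) = 0.5000
H(X) = 1.8288 bits


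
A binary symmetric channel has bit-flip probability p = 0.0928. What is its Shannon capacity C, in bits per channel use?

For BSC with error probability p:
C = 1 - H(p) where H(p) is binary entropy
H(0.0928) = -0.0928 × log₂(0.0928) - 0.9072 × log₂(0.9072)
H(p) = 0.4457
C = 1 - 0.4457 = 0.5543 bits/use


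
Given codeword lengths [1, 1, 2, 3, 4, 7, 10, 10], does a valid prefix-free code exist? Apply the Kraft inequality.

Kraft inequality: Σ 2^(-l_i) ≤ 1 for prefix-free code
Calculating: 2^(-1) + 2^(-1) + 2^(-2) + 2^(-3) + 2^(-4) + 2^(-7) + 2^(-10) + 2^(-10)
= 0.5 + 0.5 + 0.25 + 0.125 + 0.0625 + 0.0078125 + 0.0009765625 + 0.0009765625
= 1.4473
Since 1.4473 > 1, prefix-free code does not exist


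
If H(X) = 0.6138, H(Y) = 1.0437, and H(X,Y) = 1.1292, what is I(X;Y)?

I(X;Y) = H(X) + H(Y) - H(X,Y)
I(X;Y) = 0.6138 + 1.0437 - 1.1292 = 0.5283 bits


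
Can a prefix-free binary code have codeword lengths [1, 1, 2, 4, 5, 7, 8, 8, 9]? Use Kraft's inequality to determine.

Kraft inequality: Σ 2^(-l_i) ≤ 1 for prefix-free code
Calculating: 2^(-1) + 2^(-1) + 2^(-2) + 2^(-4) + 2^(-5) + 2^(-7) + 2^(-8) + 2^(-8) + 2^(-9)
= 0.5 + 0.5 + 0.25 + 0.0625 + 0.03125 + 0.0078125 + 0.00390625 + 0.00390625 + 0.001953125
= 1.3613
Since 1.3613 > 1, prefix-free code does not exist


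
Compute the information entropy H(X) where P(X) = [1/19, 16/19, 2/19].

H(X) = -Σ p(x) log₂ p(x)
  -1/19 × log₂(1/19) = 0.2236
  -16/19 × log₂(16/19) = 0.2088
  -2/19 × log₂(2/19) = 0.3419
H(X) = 0.7742 bits


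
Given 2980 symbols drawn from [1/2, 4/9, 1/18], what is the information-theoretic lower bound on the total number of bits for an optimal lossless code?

Entropy H = 1.2516 bits/symbol
Minimum bits = H × n = 1.2516 × 2980
= 3729.85 bits


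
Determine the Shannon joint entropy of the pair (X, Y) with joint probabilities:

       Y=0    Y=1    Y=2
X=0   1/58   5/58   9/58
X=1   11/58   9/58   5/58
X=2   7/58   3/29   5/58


H(X,Y) = -Σ p(x,y) log₂ p(x,y)
  p(0,0)=1/58: -0.0172 × log₂(0.0172) = 0.1010
  p(0,1)=5/58: -0.0862 × log₂(0.0862) = 0.3048
  p(0,2)=9/58: -0.1552 × log₂(0.1552) = 0.4171
  p(1,0)=11/58: -0.1897 × log₂(0.1897) = 0.4549
  p(1,1)=9/58: -0.1552 × log₂(0.1552) = 0.4171
  p(1,2)=5/58: -0.0862 × log₂(0.0862) = 0.3048
  p(2,0)=7/58: -0.1207 × log₂(0.1207) = 0.3682
  p(2,1)=3/29: -0.1034 × log₂(0.1034) = 0.3386
  p(2,2)=5/58: -0.0862 × log₂(0.0862) = 0.3048
H(X,Y) = 3.0114 bits


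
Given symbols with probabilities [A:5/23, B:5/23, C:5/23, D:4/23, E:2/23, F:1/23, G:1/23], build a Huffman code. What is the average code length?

Huffman tree construction:
Combine smallest probabilities repeatedly
Resulting codes:
  A: 00 (length 2)
  B: 01 (length 2)
  C: 10 (length 2)
  D: 110 (length 3)
  E: 1110 (length 4)
  F: 11110 (length 5)
  G: 11111 (length 5)
Average length = Σ p(s) × length(s) = 2.6087 bits


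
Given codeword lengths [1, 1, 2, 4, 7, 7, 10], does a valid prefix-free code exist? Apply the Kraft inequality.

Kraft inequality: Σ 2^(-l_i) ≤ 1 for prefix-free code
Calculating: 2^(-1) + 2^(-1) + 2^(-2) + 2^(-4) + 2^(-7) + 2^(-7) + 2^(-10)
= 0.5 + 0.5 + 0.25 + 0.0625 + 0.0078125 + 0.0078125 + 0.0009765625
= 1.3291
Since 1.3291 > 1, prefix-free code does not exist


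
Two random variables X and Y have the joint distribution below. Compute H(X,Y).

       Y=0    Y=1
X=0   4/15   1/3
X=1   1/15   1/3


H(X,Y) = -Σ p(x,y) log₂ p(x,y)
  p(0,0)=4/15: -0.2667 × log₂(0.2667) = 0.5085
  p(0,1)=1/3: -0.3333 × log₂(0.3333) = 0.5283
  p(1,0)=1/15: -0.0667 × log₂(0.0667) = 0.2605
  p(1,1)=1/3: -0.3333 × log₂(0.3333) = 0.5283
H(X,Y) = 1.8256 bits


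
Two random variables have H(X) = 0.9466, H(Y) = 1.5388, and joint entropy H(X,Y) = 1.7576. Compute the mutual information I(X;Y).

I(X;Y) = H(X) + H(Y) - H(X,Y)
I(X;Y) = 0.9466 + 1.5388 - 1.7576 = 0.7278 bits


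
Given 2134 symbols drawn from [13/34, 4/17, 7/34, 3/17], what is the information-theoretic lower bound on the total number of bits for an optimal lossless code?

Entropy H = 1.9326 bits/symbol
Minimum bits = H × n = 1.9326 × 2134
= 4124.07 bits


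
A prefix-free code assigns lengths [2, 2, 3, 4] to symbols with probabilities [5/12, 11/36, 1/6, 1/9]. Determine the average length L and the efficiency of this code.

Average length L = Σ p_i × l_i = 2.3889 bits
Entropy H = 1.8320 bits
Efficiency η = H/L × 100% = 76.69%


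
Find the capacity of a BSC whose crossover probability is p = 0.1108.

For BSC with error probability p:
C = 1 - H(p) where H(p) is binary entropy
H(0.1108) = -0.1108 × log₂(0.1108) - 0.8892 × log₂(0.8892)
H(p) = 0.5023
C = 1 - 0.5023 = 0.4977 bits/use


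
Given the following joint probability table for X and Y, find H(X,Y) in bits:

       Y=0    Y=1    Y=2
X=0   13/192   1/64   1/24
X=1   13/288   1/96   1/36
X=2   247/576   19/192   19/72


H(X,Y) = -Σ p(x,y) log₂ p(x,y)
  p(0,0)=13/192: -0.0677 × log₂(0.0677) = 0.2630
  p(0,1)=1/64: -0.0156 × log₂(0.0156) = 0.0938
  p(0,2)=1/24: -0.0417 × log₂(0.0417) = 0.1910
  p(1,0)=13/288: -0.0451 × log₂(0.0451) = 0.2017
  p(1,1)=1/96: -0.0104 × log₂(0.0104) = 0.0686
  p(1,2)=1/36: -0.0278 × log₂(0.0278) = 0.1436
  p(2,0)=247/576: -0.4288 × log₂(0.4288) = 0.5238
  p(2,1)=19/192: -0.0990 × log₂(0.0990) = 0.3302
  p(2,2)=19/72: -0.2639 × log₂(0.2639) = 0.5072
H(X,Y) = 2.3230 bits


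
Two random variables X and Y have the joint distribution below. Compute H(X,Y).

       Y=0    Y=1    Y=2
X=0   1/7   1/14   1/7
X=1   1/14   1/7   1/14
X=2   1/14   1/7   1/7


H(X,Y) = -Σ p(x,y) log₂ p(x,y)
  p(0,0)=1/7: -0.1429 × log₂(0.1429) = 0.4011
  p(0,1)=1/14: -0.0714 × log₂(0.0714) = 0.2720
  p(0,2)=1/7: -0.1429 × log₂(0.1429) = 0.4011
  p(1,0)=1/14: -0.0714 × log₂(0.0714) = 0.2720
  p(1,1)=1/7: -0.1429 × log₂(0.1429) = 0.4011
  p(1,2)=1/14: -0.0714 × log₂(0.0714) = 0.2720
  p(2,0)=1/14: -0.0714 × log₂(0.0714) = 0.2720
  p(2,1)=1/7: -0.1429 × log₂(0.1429) = 0.4011
  p(2,2)=1/7: -0.1429 × log₂(0.1429) = 0.4011
H(X,Y) = 3.0931 bits


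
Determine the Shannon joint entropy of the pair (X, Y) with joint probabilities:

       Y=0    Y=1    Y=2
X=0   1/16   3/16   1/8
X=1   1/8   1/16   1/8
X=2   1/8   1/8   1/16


H(X,Y) = -Σ p(x,y) log₂ p(x,y)
  p(0,0)=1/16: -0.0625 × log₂(0.0625) = 0.2500
  p(0,1)=3/16: -0.1875 × log₂(0.1875) = 0.4528
  p(0,2)=1/8: -0.1250 × log₂(0.1250) = 0.3750
  p(1,0)=1/8: -0.1250 × log₂(0.1250) = 0.3750
  p(1,1)=1/16: -0.0625 × log₂(0.0625) = 0.2500
  p(1,2)=1/8: -0.1250 × log₂(0.1250) = 0.3750
  p(2,0)=1/8: -0.1250 × log₂(0.1250) = 0.3750
  p(2,1)=1/8: -0.1250 × log₂(0.1250) = 0.3750
  p(2,2)=1/16: -0.0625 × log₂(0.0625) = 0.2500
H(X,Y) = 3.0778 bits


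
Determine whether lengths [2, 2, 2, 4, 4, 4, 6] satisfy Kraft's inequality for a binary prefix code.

Kraft inequality: Σ 2^(-l_i) ≤ 1 for prefix-free code
Calculating: 2^(-2) + 2^(-2) + 2^(-2) + 2^(-4) + 2^(-4) + 2^(-4) + 2^(-6)
= 0.25 + 0.25 + 0.25 + 0.0625 + 0.0625 + 0.0625 + 0.015625
= 0.9531
Since 0.9531 ≤ 1, prefix-free code exists


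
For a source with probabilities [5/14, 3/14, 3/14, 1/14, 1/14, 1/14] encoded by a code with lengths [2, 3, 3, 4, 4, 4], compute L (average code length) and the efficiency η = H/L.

Average length L = Σ p_i × l_i = 2.8571 bits
Entropy H = 2.2988 bits
Efficiency η = H/L × 100% = 80.46%


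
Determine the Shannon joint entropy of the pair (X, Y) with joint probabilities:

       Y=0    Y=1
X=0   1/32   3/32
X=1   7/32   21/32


H(X,Y) = -Σ p(x,y) log₂ p(x,y)
  p(0,0)=1/32: -0.0312 × log₂(0.0312) = 0.1562
  p(0,1)=3/32: -0.0938 × log₂(0.0938) = 0.3202
  p(1,0)=7/32: -0.2188 × log₂(0.2188) = 0.4796
  p(1,1)=21/32: -0.6562 × log₂(0.6562) = 0.3988
H(X,Y) = 1.3548 bits


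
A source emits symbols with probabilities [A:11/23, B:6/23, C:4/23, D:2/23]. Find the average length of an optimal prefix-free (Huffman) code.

Huffman tree construction:
Combine smallest probabilities repeatedly
Resulting codes:
  A: 0 (length 1)
  B: 10 (length 2)
  C: 111 (length 3)
  D: 110 (length 3)
Average length = Σ p(s) × length(s) = 1.7826 bits


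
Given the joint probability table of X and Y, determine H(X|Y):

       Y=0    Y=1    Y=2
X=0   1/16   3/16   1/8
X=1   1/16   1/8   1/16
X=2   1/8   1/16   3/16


H(X|Y) = Σ_y p(y) H(X|Y=y)
  p(Y=0) = 1/4, H(X|Y=0) = 1.5000
  p(Y=1) = 3/8, H(X|Y=1) = 1.4591
  p(Y=2) = 3/8, H(X|Y=2) = 1.4591
H(X|Y) = 0.2500×1.5000 + 0.3750×1.4591 + 0.3750×1.4591 = 1.4694 bits


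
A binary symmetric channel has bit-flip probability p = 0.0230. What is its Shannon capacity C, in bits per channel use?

For BSC with error probability p:
C = 1 - H(p) where H(p) is binary entropy
H(0.0230) = -0.0230 × log₂(0.0230) - 0.9770 × log₂(0.9770)
H(p) = 0.1580
C = 1 - 0.1580 = 0.8420 bits/use


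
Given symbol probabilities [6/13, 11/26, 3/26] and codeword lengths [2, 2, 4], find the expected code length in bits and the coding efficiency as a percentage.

Average length L = Σ p_i × l_i = 2.2308 bits
Entropy H = 1.3994 bits
Efficiency η = H/L × 100% = 62.73%


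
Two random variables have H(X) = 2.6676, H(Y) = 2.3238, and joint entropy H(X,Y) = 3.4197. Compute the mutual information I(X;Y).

I(X;Y) = H(X) + H(Y) - H(X,Y)
I(X;Y) = 2.6676 + 2.3238 - 3.4197 = 1.5717 bits


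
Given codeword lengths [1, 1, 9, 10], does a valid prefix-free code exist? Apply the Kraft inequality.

Kraft inequality: Σ 2^(-l_i) ≤ 1 for prefix-free code
Calculating: 2^(-1) + 2^(-1) + 2^(-9) + 2^(-10)
= 0.5 + 0.5 + 0.001953125 + 0.0009765625
= 1.0029
Since 1.0029 > 1, prefix-free code does not exist


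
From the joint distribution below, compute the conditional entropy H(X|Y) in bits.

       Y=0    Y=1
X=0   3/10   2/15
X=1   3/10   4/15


H(X|Y) = Σ_y p(y) H(X|Y=y)
  p(Y=0) = 3/5, H(X|Y=0) = 1.0000
  p(Y=1) = 2/5, H(X|Y=1) = 0.9183
H(X|Y) = 0.6000×1.0000 + 0.4000×0.9183 = 0.9673 bits


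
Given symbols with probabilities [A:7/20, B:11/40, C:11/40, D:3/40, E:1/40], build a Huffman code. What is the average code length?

Huffman tree construction:
Combine smallest probabilities repeatedly
Resulting codes:
  A: 11 (length 2)
  B: 01 (length 2)
  C: 10 (length 2)
  D: 001 (length 3)
  E: 000 (length 3)
Average length = Σ p(s) × length(s) = 2.1000 bits


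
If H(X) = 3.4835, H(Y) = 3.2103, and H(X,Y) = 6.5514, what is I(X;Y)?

I(X;Y) = H(X) + H(Y) - H(X,Y)
I(X;Y) = 3.4835 + 3.2103 - 6.5514 = 0.1424 bits


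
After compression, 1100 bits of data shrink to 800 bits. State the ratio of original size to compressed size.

Compression ratio = Original / Compressed
= 1100 / 800 = 1.38:1


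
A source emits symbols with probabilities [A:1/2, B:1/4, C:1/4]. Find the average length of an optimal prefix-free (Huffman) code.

Huffman tree construction:
Combine smallest probabilities repeatedly
Resulting codes:
  A: 0 (length 1)
  B: 10 (length 2)
  C: 11 (length 2)
Average length = Σ p(s) × length(s) = 1.5000 bits


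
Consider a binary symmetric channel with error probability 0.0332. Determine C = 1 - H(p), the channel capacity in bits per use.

For BSC with error probability p:
C = 1 - H(p) where H(p) is binary entropy
H(0.0332) = -0.0332 × log₂(0.0332) - 0.9668 × log₂(0.9668)
H(p) = 0.2102
C = 1 - 0.2102 = 0.7898 bits/use


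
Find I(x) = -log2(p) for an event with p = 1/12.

Information content I(x) = -log₂(p(x))
I = -log₂(1/12) = -log₂(0.0833)
I = 3.5850 bits


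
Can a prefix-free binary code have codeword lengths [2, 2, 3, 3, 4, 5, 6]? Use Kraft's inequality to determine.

Kraft inequality: Σ 2^(-l_i) ≤ 1 for prefix-free code
Calculating: 2^(-2) + 2^(-2) + 2^(-3) + 2^(-3) + 2^(-4) + 2^(-5) + 2^(-6)
= 0.25 + 0.25 + 0.125 + 0.125 + 0.0625 + 0.03125 + 0.015625
= 0.8594
Since 0.8594 ≤ 1, prefix-free code exists


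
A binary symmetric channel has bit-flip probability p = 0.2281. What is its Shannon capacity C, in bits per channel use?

For BSC with error probability p:
C = 1 - H(p) where H(p) is binary entropy
H(0.2281) = -0.2281 × log₂(0.2281) - 0.7719 × log₂(0.7719)
H(p) = 0.7747
C = 1 - 0.7747 = 0.2253 bits/use


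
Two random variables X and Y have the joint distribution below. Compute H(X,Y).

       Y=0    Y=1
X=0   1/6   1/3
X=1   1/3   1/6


H(X,Y) = -Σ p(x,y) log₂ p(x,y)
  p(0,0)=1/6: -0.1667 × log₂(0.1667) = 0.4308
  p(0,1)=1/3: -0.3333 × log₂(0.3333) = 0.5283
  p(1,0)=1/3: -0.3333 × log₂(0.3333) = 0.5283
  p(1,1)=1/6: -0.1667 × log₂(0.1667) = 0.4308
H(X,Y) = 1.9183 bits


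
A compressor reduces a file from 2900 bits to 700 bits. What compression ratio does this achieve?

Compression ratio = Original / Compressed
= 2900 / 700 = 4.14:1


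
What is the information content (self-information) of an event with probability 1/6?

Information content I(x) = -log₂(p(x))
I = -log₂(1/6) = -log₂(0.1667)
I = 2.5850 bits


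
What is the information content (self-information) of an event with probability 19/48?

Information content I(x) = -log₂(p(x))
I = -log₂(19/48) = -log₂(0.3958)
I = 1.3370 bits


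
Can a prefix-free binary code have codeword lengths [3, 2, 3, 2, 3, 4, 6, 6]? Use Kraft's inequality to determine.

Kraft inequality: Σ 2^(-l_i) ≤ 1 for prefix-free code
Calculating: 2^(-3) + 2^(-2) + 2^(-3) + 2^(-2) + 2^(-3) + 2^(-4) + 2^(-6) + 2^(-6)
= 0.125 + 0.25 + 0.125 + 0.25 + 0.125 + 0.0625 + 0.015625 + 0.015625
= 0.9688
Since 0.9688 ≤ 1, prefix-free code exists


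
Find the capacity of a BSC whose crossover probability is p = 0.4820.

For BSC with error probability p:
C = 1 - H(p) where H(p) is binary entropy
H(0.4820) = -0.4820 × log₂(0.4820) - 0.5180 × log₂(0.5180)
H(p) = 0.9991
C = 1 - 0.9991 = 0.0009 bits/use


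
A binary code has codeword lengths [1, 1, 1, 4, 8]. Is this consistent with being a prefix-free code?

Kraft inequality: Σ 2^(-l_i) ≤ 1 for prefix-free code
Calculating: 2^(-1) + 2^(-1) + 2^(-1) + 2^(-4) + 2^(-8)
= 0.5 + 0.5 + 0.5 + 0.0625 + 0.00390625
= 1.5664
Since 1.5664 > 1, prefix-free code does not exist


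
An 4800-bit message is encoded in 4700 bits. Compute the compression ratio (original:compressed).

Compression ratio = Original / Compressed
= 4800 / 4700 = 1.02:1


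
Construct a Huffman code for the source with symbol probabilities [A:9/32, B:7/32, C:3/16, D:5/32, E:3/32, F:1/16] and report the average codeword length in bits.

Huffman tree construction:
Combine smallest probabilities repeatedly
Resulting codes:
  A: 10 (length 2)
  B: 01 (length 2)
  C: 00 (length 2)
  D: 110 (length 3)
  E: 1111 (length 4)
  F: 1110 (length 4)
Average length = Σ p(s) × length(s) = 2.4688 bits


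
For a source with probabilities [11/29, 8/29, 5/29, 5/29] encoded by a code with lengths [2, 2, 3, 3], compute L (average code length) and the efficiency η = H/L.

Average length L = Σ p_i × l_i = 2.3448 bits
Entropy H = 1.9175 bits
Efficiency η = H/L × 100% = 81.78%


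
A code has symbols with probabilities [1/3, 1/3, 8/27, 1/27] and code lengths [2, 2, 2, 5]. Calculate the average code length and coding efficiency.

Average length L = Σ p_i × l_i = 2.1111 bits
Entropy H = 1.7527 bits
Efficiency η = H/L × 100% = 83.02%


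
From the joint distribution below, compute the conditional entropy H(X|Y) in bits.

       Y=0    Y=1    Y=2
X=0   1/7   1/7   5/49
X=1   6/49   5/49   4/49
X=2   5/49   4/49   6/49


H(X|Y) = Σ_y p(y) H(X|Y=y)
  p(Y=0) = 18/49, H(X|Y=0) = 1.5715
  p(Y=1) = 16/49, H(X|Y=1) = 1.5462
  p(Y=2) = 15/49, H(X|Y=2) = 1.5656
H(X|Y) = 0.3673×1.5715 + 0.3265×1.5462 + 0.3061×1.5656 = 1.5614 bits


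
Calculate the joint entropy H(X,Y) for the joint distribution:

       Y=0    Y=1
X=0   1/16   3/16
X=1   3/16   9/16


H(X,Y) = -Σ p(x,y) log₂ p(x,y)
  p(0,0)=1/16: -0.0625 × log₂(0.0625) = 0.2500
  p(0,1)=3/16: -0.1875 × log₂(0.1875) = 0.4528
  p(1,0)=3/16: -0.1875 × log₂(0.1875) = 0.4528
  p(1,1)=9/16: -0.5625 × log₂(0.5625) = 0.4669
H(X,Y) = 1.6226 bits


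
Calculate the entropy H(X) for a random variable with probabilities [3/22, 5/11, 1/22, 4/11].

H(X) = -Σ p(x) log₂ p(x)
  -3/22 × log₂(3/22) = 0.3920
  -5/11 × log₂(5/11) = 0.5170
  -1/22 × log₂(1/22) = 0.2027
  -4/11 × log₂(4/11) = 0.5307
H(X) = 1.6424 bits


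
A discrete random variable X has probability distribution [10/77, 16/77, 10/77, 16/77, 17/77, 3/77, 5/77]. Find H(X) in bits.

H(X) = -Σ p(x) log₂ p(x)
  -10/77 × log₂(10/77) = 0.3824
  -16/77 × log₂(16/77) = 0.4710
  -10/77 × log₂(10/77) = 0.3824
  -16/77 × log₂(16/77) = 0.4710
  -17/77 × log₂(17/77) = 0.4811
  -3/77 × log₂(3/77) = 0.1824
  -5/77 × log₂(5/77) = 0.2562
H(X) = 2.6267 bits


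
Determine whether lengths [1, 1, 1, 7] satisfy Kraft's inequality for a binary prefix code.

Kraft inequality: Σ 2^(-l_i) ≤ 1 for prefix-free code
Calculating: 2^(-1) + 2^(-1) + 2^(-1) + 2^(-7)
= 0.5 + 0.5 + 0.5 + 0.0078125
= 1.5078
Since 1.5078 > 1, prefix-free code does not exist


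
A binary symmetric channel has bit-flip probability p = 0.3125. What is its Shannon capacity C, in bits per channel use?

For BSC with error probability p:
C = 1 - H(p) where H(p) is binary entropy
H(0.3125) = -0.3125 × log₂(0.3125) - 0.6875 × log₂(0.6875)
H(p) = 0.8960
C = 1 - 0.8960 = 0.1040 bits/use


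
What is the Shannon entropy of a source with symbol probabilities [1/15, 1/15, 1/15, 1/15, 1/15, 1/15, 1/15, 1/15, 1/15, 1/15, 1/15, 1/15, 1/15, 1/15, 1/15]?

H(X) = -Σ p(x) log₂ p(x)
  -1/15 × log₂(1/15) = 0.2605
  -1/15 × log₂(1/15) = 0.2605
  -1/15 × log₂(1/15) = 0.2605
  -1/15 × log₂(1/15) = 0.2605
  -1/15 × log₂(1/15) = 0.2605
  -1/15 × log₂(1/15) = 0.2605
  -1/15 × log₂(1/15) = 0.2605
  -1/15 × log₂(1/15) = 0.2605
  -1/15 × log₂(1/15) = 0.2605
  -1/15 × log₂(1/15) = 0.2605
  -1/15 × log₂(1/15) = 0.2605
  -1/15 × log₂(1/15) = 0.2605
  -1/15 × log₂(1/15) = 0.2605
  -1/15 × log₂(1/15) = 0.2605
  -1/15 × log₂(1/15) = 0.2605
H(X) = 3.9069 bits


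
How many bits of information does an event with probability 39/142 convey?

Information content I(x) = -log₂(p(x))
I = -log₂(39/142) = -log₂(0.2746)
I = 1.8643 bits


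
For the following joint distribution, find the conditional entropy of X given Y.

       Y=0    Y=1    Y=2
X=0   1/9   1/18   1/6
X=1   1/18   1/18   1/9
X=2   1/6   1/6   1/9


H(X|Y) = Σ_y p(y) H(X|Y=y)
  p(Y=0) = 1/3, H(X|Y=0) = 1.4591
  p(Y=1) = 5/18, H(X|Y=1) = 1.3710
  p(Y=2) = 7/18, H(X|Y=2) = 1.5567
H(X|Y) = 0.3333×1.4591 + 0.2778×1.3710 + 0.3889×1.5567 = 1.4726 bits


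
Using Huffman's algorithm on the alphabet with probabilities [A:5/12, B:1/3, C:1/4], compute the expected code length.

Huffman tree construction:
Combine smallest probabilities repeatedly
Resulting codes:
  A: 0 (length 1)
  B: 11 (length 2)
  C: 10 (length 2)
Average length = Σ p(s) × length(s) = 1.5833 bits


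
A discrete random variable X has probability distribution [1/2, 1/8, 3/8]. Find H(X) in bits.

H(X) = -Σ p(x) log₂ p(x)
  -1/2 × log₂(1/2) = 0.5000
  -1/8 × log₂(1/8) = 0.3750
  -3/8 × log₂(3/8) = 0.5306
H(X) = 1.4056 bits


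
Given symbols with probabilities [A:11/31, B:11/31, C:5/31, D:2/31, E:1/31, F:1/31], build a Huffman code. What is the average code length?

Huffman tree construction:
Combine smallest probabilities repeatedly
Resulting codes:
  A: 11 (length 2)
  B: 0 (length 1)
  C: 101 (length 3)
  D: 1000 (length 4)
  E: 10010 (length 5)
  F: 10011 (length 5)
Average length = Σ p(s) × length(s) = 2.1290 bits


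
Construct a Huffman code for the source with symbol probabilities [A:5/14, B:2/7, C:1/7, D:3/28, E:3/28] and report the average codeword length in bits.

Huffman tree construction:
Combine smallest probabilities repeatedly
Resulting codes:
  A: 11 (length 2)
  B: 10 (length 2)
  C: 00 (length 2)
  D: 010 (length 3)
  E: 011 (length 3)
Average length = Σ p(s) × length(s) = 2.2143 bits


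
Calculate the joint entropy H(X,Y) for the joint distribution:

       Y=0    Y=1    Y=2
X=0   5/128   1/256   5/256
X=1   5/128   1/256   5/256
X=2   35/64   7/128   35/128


H(X,Y) = -Σ p(x,y) log₂ p(x,y)
  p(0,0)=5/128: -0.0391 × log₂(0.0391) = 0.1827
  p(0,1)=1/256: -0.0039 × log₂(0.0039) = 0.0312
  p(0,2)=5/256: -0.0195 × log₂(0.0195) = 0.1109
  p(1,0)=5/128: -0.0391 × log₂(0.0391) = 0.1827
  p(1,1)=1/256: -0.0039 × log₂(0.0039) = 0.0312
  p(1,2)=5/256: -0.0195 × log₂(0.0195) = 0.1109
  p(2,0)=35/64: -0.5469 × log₂(0.5469) = 0.4762
  p(2,1)=7/128: -0.0547 × log₂(0.0547) = 0.2293
  p(2,2)=35/128: -0.2734 × log₂(0.2734) = 0.5115
H(X,Y) = 1.8668 bits


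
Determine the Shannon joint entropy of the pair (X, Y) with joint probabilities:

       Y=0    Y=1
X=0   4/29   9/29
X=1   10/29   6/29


H(X,Y) = -Σ p(x,y) log₂ p(x,y)
  p(0,0)=4/29: -0.1379 × log₂(0.1379) = 0.3942
  p(0,1)=9/29: -0.3103 × log₂(0.3103) = 0.5239
  p(1,0)=10/29: -0.3448 × log₂(0.3448) = 0.5297
  p(1,1)=6/29: -0.2069 × log₂(0.2069) = 0.4703
H(X,Y) = 1.9180 bits


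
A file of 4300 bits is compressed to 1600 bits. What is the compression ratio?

Compression ratio = Original / Compressed
= 4300 / 1600 = 2.69:1


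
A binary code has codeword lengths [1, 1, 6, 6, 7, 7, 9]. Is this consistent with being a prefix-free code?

Kraft inequality: Σ 2^(-l_i) ≤ 1 for prefix-free code
Calculating: 2^(-1) + 2^(-1) + 2^(-6) + 2^(-6) + 2^(-7) + 2^(-7) + 2^(-9)
= 0.5 + 0.5 + 0.015625 + 0.015625 + 0.0078125 + 0.0078125 + 0.001953125
= 1.0488
Since 1.0488 > 1, prefix-free code does not exist


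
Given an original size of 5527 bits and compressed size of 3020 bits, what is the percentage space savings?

Space savings = (1 - Compressed/Original) × 100%
= (1 - 3020/5527) × 100%
= 45.36%


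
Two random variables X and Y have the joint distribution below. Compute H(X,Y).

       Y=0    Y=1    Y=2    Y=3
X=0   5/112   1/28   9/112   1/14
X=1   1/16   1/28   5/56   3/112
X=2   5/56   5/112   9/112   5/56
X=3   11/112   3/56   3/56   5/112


H(X,Y) = -Σ p(x,y) log₂ p(x,y)
  p(0,0)=5/112: -0.0446 × log₂(0.0446) = 0.2002
  p(0,1)=1/28: -0.0357 × log₂(0.0357) = 0.1717
  p(0,2)=9/112: -0.0804 × log₂(0.0804) = 0.2923
  p(0,3)=1/14: -0.0714 × log₂(0.0714) = 0.2720
  p(1,0)=1/16: -0.0625 × log₂(0.0625) = 0.2500
  p(1,1)=1/28: -0.0357 × log₂(0.0357) = 0.1717
  p(1,2)=5/56: -0.0893 × log₂(0.0893) = 0.3112
  p(1,3)=3/112: -0.0268 × log₂(0.0268) = 0.1399
  p(2,0)=5/56: -0.0893 × log₂(0.0893) = 0.3112
  p(2,1)=5/112: -0.0446 × log₂(0.0446) = 0.2002
  p(2,2)=9/112: -0.0804 × log₂(0.0804) = 0.2923
  p(2,3)=5/56: -0.0893 × log₂(0.0893) = 0.3112
  p(3,0)=11/112: -0.0982 × log₂(0.0982) = 0.3288
  p(3,1)=3/56: -0.0536 × log₂(0.0536) = 0.2262
  p(3,2)=3/56: -0.0536 × log₂(0.0536) = 0.2262
  p(3,3)=5/112: -0.0446 × log₂(0.0446) = 0.2002
H(X,Y) = 3.9053 bits


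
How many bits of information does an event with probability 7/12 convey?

Information content I(x) = -log₂(p(x))
I = -log₂(7/12) = -log₂(0.5833)
I = 0.7776 bits


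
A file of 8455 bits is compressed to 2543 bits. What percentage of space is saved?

Space savings = (1 - Compressed/Original) × 100%
= (1 - 2543/8455) × 100%
= 69.92%


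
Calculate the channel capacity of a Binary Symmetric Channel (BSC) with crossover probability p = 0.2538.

For BSC with error probability p:
C = 1 - H(p) where H(p) is binary entropy
H(0.2538) = -0.2538 × log₂(0.2538) - 0.7462 × log₂(0.7462)
H(p) = 0.8172
C = 1 - 0.8172 = 0.1828 bits/use


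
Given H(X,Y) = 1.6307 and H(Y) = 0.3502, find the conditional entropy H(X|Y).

Chain rule: H(X,Y) = H(X|Y) + H(Y)
H(X|Y) = H(X,Y) - H(Y) = 1.6307 - 0.3502 = 1.2805 bits


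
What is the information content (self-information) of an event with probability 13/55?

Information content I(x) = -log₂(p(x))
I = -log₂(13/55) = -log₂(0.2364)
I = 2.0809 bits


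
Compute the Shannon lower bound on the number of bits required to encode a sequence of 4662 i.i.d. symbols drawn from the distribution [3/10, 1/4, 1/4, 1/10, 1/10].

Entropy H = 2.1855 bits/symbol
Minimum bits = H × n = 2.1855 × 4662
= 10188.69 bits


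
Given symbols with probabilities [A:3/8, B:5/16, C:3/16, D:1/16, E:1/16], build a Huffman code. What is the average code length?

Huffman tree construction:
Combine smallest probabilities repeatedly
Resulting codes:
  A: 0 (length 1)
  B: 10 (length 2)
  C: 111 (length 3)
  D: 1100 (length 4)
  E: 1101 (length 4)
Average length = Σ p(s) × length(s) = 2.0625 bits


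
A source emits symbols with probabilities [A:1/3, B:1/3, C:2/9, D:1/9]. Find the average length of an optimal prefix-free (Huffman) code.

Huffman tree construction:
Combine smallest probabilities repeatedly
Resulting codes:
  A: 10 (length 2)
  B: 11 (length 2)
  C: 01 (length 2)
  D: 00 (length 2)
Average length = Σ p(s) × length(s) = 2.0000 bits


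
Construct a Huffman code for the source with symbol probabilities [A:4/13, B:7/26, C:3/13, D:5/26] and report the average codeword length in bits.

Huffman tree construction:
Combine smallest probabilities repeatedly
Resulting codes:
  A: 11 (length 2)
  B: 10 (length 2)
  C: 01 (length 2)
  D: 00 (length 2)
Average length = Σ p(s) × length(s) = 2.0000 bits


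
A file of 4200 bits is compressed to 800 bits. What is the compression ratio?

Compression ratio = Original / Compressed
= 4200 / 800 = 5.25:1


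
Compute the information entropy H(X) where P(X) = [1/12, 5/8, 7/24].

H(X) = -Σ p(x) log₂ p(x)
  -1/12 × log₂(1/12) = 0.2987
  -5/8 × log₂(5/8) = 0.4238
  -7/24 × log₂(7/24) = 0.5185
H(X) = 1.2410 bits


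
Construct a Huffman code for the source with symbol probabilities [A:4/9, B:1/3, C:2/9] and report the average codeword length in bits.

Huffman tree construction:
Combine smallest probabilities repeatedly
Resulting codes:
  A: 0 (length 1)
  B: 11 (length 2)
  C: 10 (length 2)
Average length = Σ p(s) × length(s) = 1.5556 bits


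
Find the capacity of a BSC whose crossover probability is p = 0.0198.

For BSC with error probability p:
C = 1 - H(p) where H(p) is binary entropy
H(0.0198) = -0.0198 × log₂(0.0198) - 0.9802 × log₂(0.9802)
H(p) = 0.1403
C = 1 - 0.1403 = 0.8597 bits/use


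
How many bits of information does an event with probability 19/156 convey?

Information content I(x) = -log₂(p(x))
I = -log₂(19/156) = -log₂(0.1218)
I = 3.0375 bits


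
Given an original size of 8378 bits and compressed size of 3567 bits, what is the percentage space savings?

Space savings = (1 - Compressed/Original) × 100%
= (1 - 3567/8378) × 100%
= 57.42%


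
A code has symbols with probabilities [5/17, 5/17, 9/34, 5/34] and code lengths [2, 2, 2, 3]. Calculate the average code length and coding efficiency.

Average length L = Σ p_i × l_i = 2.1471 bits
Entropy H = 1.9528 bits
Efficiency η = H/L × 100% = 90.95%


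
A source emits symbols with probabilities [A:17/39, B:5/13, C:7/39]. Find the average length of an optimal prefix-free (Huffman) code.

Huffman tree construction:
Combine smallest probabilities repeatedly
Resulting codes:
  A: 0 (length 1)
  B: 11 (length 2)
  C: 10 (length 2)
Average length = Σ p(s) × length(s) = 1.5641 bits


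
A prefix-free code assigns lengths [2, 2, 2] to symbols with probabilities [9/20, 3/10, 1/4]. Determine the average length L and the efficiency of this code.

Average length L = Σ p_i × l_i = 2.0000 bits
Entropy H = 1.5395 bits
Efficiency η = H/L × 100% = 76.97%


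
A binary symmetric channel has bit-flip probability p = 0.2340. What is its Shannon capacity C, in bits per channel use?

For BSC with error probability p:
C = 1 - H(p) where H(p) is binary entropy
H(0.2340) = -0.2340 × log₂(0.2340) - 0.7660 × log₂(0.7660)
H(p) = 0.7849
C = 1 - 0.7849 = 0.2151 bits/use


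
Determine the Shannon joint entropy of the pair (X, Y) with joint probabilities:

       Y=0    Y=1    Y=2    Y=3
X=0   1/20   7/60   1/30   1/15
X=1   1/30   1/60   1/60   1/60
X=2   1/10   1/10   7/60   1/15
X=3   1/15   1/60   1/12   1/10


H(X,Y) = -Σ p(x,y) log₂ p(x,y)
  p(0,0)=1/20: -0.0500 × log₂(0.0500) = 0.2161
  p(0,1)=7/60: -0.1167 × log₂(0.1167) = 0.3616
  p(0,2)=1/30: -0.0333 × log₂(0.0333) = 0.1636
  p(0,3)=1/15: -0.0667 × log₂(0.0667) = 0.2605
  p(1,0)=1/30: -0.0333 × log₂(0.0333) = 0.1636
  p(1,1)=1/60: -0.0167 × log₂(0.0167) = 0.0984
  p(1,2)=1/60: -0.0167 × log₂(0.0167) = 0.0984
  p(1,3)=1/60: -0.0167 × log₂(0.0167) = 0.0984
  p(2,0)=1/10: -0.1000 × log₂(0.1000) = 0.3322
  p(2,1)=1/10: -0.1000 × log₂(0.1000) = 0.3322
  p(2,2)=7/60: -0.1167 × log₂(0.1167) = 0.3616
  p(2,3)=1/15: -0.0667 × log₂(0.0667) = 0.2605
  p(3,0)=1/15: -0.0667 × log₂(0.0667) = 0.2605
  p(3,1)=1/60: -0.0167 × log₂(0.0167) = 0.0984
  p(3,2)=1/12: -0.0833 × log₂(0.0833) = 0.2987
  p(3,3)=1/10: -0.1000 × log₂(0.1000) = 0.3322
H(X,Y) = 3.7369 bits


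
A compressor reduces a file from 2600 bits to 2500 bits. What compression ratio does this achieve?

Compression ratio = Original / Compressed
= 2600 / 2500 = 1.04:1


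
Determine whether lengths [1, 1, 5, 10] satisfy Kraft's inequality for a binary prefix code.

Kraft inequality: Σ 2^(-l_i) ≤ 1 for prefix-free code
Calculating: 2^(-1) + 2^(-1) + 2^(-5) + 2^(-10)
= 0.5 + 0.5 + 0.03125 + 0.0009765625
= 1.0322
Since 1.0322 > 1, prefix-free code does not exist


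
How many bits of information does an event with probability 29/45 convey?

Information content I(x) = -log₂(p(x))
I = -log₂(29/45) = -log₂(0.6444)
I = 0.6339 bits


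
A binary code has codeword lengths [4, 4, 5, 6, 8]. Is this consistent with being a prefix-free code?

Kraft inequality: Σ 2^(-l_i) ≤ 1 for prefix-free code
Calculating: 2^(-4) + 2^(-4) + 2^(-5) + 2^(-6) + 2^(-8)
= 0.0625 + 0.0625 + 0.03125 + 0.015625 + 0.00390625
= 0.1758
Since 0.1758 ≤ 1, prefix-free code exists


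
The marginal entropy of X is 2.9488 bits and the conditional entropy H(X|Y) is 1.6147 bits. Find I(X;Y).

I(X;Y) = H(X) - H(X|Y)
I(X;Y) = 2.9488 - 1.6147 = 1.3341 bits


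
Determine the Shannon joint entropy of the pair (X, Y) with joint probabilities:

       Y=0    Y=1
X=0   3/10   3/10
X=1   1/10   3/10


H(X,Y) = -Σ p(x,y) log₂ p(x,y)
  p(0,0)=3/10: -0.3000 × log₂(0.3000) = 0.5211
  p(0,1)=3/10: -0.3000 × log₂(0.3000) = 0.5211
  p(1,0)=1/10: -0.1000 × log₂(0.1000) = 0.3322
  p(1,1)=3/10: -0.3000 × log₂(0.3000) = 0.5211
H(X,Y) = 1.8955 bits


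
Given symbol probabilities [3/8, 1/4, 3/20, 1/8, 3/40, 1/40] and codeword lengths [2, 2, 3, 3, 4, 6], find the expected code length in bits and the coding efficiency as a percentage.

Average length L = Σ p_i × l_i = 2.5250 bits
Entropy H = 2.2295 bits
Efficiency η = H/L × 100% = 88.30%


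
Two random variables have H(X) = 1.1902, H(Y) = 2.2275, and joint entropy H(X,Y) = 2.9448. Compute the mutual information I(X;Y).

I(X;Y) = H(X) + H(Y) - H(X,Y)
I(X;Y) = 1.1902 + 2.2275 - 2.9448 = 0.4729 bits


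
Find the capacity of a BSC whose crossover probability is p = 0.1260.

For BSC with error probability p:
C = 1 - H(p) where H(p) is binary entropy
H(0.1260) = -0.1260 × log₂(0.1260) - 0.8740 × log₂(0.8740)
H(p) = 0.5464
C = 1 - 0.5464 = 0.4536 bits/use


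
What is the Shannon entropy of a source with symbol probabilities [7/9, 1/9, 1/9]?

H(X) = -Σ p(x) log₂ p(x)
  -7/9 × log₂(7/9) = 0.2820
  -1/9 × log₂(1/9) = 0.3522
  -1/9 × log₂(1/9) = 0.3522
H(X) = 0.9864 bits
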